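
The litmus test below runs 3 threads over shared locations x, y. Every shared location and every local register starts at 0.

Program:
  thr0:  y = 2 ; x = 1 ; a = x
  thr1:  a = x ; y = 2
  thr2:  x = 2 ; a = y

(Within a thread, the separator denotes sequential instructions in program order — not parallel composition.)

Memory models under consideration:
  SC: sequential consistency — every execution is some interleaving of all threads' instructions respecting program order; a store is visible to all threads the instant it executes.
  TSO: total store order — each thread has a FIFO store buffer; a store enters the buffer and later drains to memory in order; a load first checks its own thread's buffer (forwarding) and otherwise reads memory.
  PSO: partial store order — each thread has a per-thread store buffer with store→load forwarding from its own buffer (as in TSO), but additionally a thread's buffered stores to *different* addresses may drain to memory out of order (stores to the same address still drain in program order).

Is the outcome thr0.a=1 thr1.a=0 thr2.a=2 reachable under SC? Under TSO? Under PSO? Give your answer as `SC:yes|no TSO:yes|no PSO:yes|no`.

outcome vector order: (thr0.a,thr1.a,thr2.a)
[SC] allowed = {<1 0 0> <1 0 2> <1 1 0> <1 1 2> <1 2 0> <1 2 2> <2 0 2> <2 1 2> <2 2 2>}
[TSO] allowed = {<1 0 0> <1 0 2> <1 1 0> <1 1 2> <1 2 0> <1 2 2> <2 0 0> <2 0 2> <2 1 0> <2 1 2> <2 2 0> <2 2 2>}
[PSO] allowed = {<1 0 0> <1 0 2> <1 1 0> <1 1 2> <1 2 0> <1 2 2> <2 0 0> <2 0 2> <2 1 0> <2 1 2> <2 2 0> <2 2 2>}
target <1 0 2> ∈ {SC,TSO,PSO}

SC:yes TSO:yes PSO:yes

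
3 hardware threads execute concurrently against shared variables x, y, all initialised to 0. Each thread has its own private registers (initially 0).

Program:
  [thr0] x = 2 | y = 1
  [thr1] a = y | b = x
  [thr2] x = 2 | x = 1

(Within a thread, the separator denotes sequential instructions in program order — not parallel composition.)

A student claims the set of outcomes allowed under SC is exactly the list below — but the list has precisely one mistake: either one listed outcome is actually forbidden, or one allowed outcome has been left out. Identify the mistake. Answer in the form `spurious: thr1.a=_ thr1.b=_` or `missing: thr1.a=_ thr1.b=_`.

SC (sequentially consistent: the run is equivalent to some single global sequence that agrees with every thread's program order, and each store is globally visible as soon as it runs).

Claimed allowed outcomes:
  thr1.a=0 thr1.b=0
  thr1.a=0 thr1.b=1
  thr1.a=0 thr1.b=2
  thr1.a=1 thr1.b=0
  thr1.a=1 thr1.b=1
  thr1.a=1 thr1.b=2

outcome vector order: (thr1.a,thr1.b)
under SC → 00, 01, 02, 11, 12
claimed∖SC = {10}

spurious: thr1.a=1 thr1.b=0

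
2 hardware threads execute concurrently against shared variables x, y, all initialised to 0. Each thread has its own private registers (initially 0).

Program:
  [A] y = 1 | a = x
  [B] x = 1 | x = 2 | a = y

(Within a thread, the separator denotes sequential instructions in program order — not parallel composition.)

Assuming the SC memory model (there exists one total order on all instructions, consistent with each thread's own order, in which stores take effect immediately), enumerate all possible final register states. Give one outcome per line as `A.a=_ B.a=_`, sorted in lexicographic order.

outcome vector order: (A.a,B.a)
|SC outcomes| = 4

A.a=0 B.a=1
A.a=1 B.a=1
A.a=2 B.a=0
A.a=2 B.a=1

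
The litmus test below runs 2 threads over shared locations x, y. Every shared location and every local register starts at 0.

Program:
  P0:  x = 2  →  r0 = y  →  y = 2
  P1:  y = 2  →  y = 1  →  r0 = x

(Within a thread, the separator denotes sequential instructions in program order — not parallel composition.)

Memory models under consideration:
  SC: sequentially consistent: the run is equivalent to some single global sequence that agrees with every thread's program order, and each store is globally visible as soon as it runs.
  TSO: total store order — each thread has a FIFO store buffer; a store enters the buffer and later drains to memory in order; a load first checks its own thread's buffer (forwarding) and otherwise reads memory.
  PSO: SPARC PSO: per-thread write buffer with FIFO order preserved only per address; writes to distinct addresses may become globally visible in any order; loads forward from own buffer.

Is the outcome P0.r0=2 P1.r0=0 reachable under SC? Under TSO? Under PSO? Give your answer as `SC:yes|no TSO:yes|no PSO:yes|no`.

SC:no TSO:yes PSO:yes

outcome vector order: (P0.r0,P1.r0)
SC: 4 outcomes — {(0,2), (1,0), (1,2), (2,2)}
TSO: 6 outcomes — {(0,0), (0,2), (1,0), (1,2), (2,0), (2,2)}
PSO: 6 outcomes — {(0,0), (0,2), (1,0), (1,2), (2,0), (2,2)}
target (2,0) ∈ {TSO,PSO}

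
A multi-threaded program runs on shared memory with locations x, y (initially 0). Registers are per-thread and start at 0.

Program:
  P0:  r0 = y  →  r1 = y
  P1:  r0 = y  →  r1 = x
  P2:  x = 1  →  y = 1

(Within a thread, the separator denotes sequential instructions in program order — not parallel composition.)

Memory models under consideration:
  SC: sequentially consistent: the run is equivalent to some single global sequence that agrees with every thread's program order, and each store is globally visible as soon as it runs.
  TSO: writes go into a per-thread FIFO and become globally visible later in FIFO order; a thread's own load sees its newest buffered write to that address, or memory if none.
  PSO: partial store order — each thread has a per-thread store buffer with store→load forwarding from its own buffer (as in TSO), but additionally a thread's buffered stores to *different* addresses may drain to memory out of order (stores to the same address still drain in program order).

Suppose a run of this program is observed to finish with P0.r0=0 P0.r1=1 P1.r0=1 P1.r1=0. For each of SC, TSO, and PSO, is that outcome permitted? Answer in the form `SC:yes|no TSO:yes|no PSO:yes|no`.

outcome vector order: (P0.r0,P0.r1,P1.r0,P1.r1)
under SC → 0000 0001 0011 0100 0101 0111 1100 1101 1111
under TSO → 0000 0001 0011 0100 0101 0111 1100 1101 1111
under PSO → 0000 0001 0010 0011 0100 0101 0110 0111 1100 1101 1110 1111
target 0110 ∈ {PSO}

SC:no TSO:no PSO:yes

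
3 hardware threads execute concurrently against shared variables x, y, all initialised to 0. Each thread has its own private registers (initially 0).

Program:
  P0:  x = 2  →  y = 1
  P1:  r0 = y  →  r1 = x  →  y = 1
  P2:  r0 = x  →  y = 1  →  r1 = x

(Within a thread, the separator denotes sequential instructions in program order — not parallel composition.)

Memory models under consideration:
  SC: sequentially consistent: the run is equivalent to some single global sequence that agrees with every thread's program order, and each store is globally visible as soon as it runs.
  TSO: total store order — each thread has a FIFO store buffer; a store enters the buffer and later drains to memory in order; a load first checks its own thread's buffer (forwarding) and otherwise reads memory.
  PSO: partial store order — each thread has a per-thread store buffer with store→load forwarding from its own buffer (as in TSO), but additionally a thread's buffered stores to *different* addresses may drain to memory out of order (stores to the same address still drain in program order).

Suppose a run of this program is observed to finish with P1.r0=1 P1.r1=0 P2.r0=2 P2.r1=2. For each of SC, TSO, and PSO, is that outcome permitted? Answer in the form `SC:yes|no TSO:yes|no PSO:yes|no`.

SC:no TSO:no PSO:yes

outcome vector order: (P1.r0,P1.r1,P2.r0,P2.r1)
under SC → 0/0/0/0, 0/0/0/2, 0/0/2/2, 0/2/0/0, 0/2/0/2, 0/2/2/2, 1/0/0/0, 1/0/0/2, 1/2/0/0, 1/2/0/2, 1/2/2/2
under TSO → 0/0/0/0, 0/0/0/2, 0/0/2/2, 0/2/0/0, 0/2/0/2, 0/2/2/2, 1/0/0/0, 1/0/0/2, 1/2/0/0, 1/2/0/2, 1/2/2/2
under PSO → 0/0/0/0, 0/0/0/2, 0/0/2/2, 0/2/0/0, 0/2/0/2, 0/2/2/2, 1/0/0/0, 1/0/0/2, 1/0/2/2, 1/2/0/0, 1/2/0/2, 1/2/2/2
target 1/0/2/2 ∈ {PSO}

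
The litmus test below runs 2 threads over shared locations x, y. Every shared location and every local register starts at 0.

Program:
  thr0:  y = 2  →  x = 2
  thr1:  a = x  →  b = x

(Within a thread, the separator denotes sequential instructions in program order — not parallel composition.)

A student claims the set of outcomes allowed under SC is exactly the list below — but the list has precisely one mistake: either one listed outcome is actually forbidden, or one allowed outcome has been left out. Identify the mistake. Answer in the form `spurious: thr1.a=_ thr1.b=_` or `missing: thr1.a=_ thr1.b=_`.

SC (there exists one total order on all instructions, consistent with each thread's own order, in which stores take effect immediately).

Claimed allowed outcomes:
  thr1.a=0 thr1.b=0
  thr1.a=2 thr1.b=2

missing: thr1.a=0 thr1.b=2

outcome vector order: (thr1.a,thr1.b)
[SC] allowed = {0/0 0/2 2/2}
SC∖claimed = {0/2}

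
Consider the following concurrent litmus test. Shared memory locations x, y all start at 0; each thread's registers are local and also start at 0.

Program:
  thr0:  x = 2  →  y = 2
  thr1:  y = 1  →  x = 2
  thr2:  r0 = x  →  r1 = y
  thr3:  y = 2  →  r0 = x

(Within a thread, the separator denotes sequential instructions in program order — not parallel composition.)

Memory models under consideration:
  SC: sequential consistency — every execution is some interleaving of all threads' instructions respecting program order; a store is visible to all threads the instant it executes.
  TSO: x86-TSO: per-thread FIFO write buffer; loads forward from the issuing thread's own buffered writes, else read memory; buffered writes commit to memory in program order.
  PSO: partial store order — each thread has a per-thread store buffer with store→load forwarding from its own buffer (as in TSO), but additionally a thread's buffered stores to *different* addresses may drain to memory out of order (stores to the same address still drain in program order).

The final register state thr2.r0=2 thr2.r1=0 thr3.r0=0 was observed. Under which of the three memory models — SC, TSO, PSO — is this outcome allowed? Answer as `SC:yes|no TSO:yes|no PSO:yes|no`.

SC:no TSO:yes PSO:yes

outcome vector order: (thr2.r0,thr2.r1,thr3.r0)
under SC → (0,0,0) (0,0,2) (0,1,0) (0,1,2) (0,2,0) (0,2,2) (2,0,2) (2,1,0) (2,1,2) (2,2,0) (2,2,2)
under TSO → (0,0,0) (0,0,2) (0,1,0) (0,1,2) (0,2,0) (0,2,2) (2,0,0) (2,0,2) (2,1,0) (2,1,2) (2,2,0) (2,2,2)
under PSO → (0,0,0) (0,0,2) (0,1,0) (0,1,2) (0,2,0) (0,2,2) (2,0,0) (2,0,2) (2,1,0) (2,1,2) (2,2,0) (2,2,2)
target (2,0,0) ∈ {TSO,PSO}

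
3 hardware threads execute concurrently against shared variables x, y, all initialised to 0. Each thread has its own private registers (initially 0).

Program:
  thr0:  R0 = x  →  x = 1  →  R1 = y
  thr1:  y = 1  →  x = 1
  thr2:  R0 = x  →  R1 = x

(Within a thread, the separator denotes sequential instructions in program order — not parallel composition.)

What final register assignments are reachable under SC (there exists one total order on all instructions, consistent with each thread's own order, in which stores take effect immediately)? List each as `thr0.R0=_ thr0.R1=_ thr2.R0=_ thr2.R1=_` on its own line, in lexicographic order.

outcome vector order: (thr0.R0,thr0.R1,thr2.R0,thr2.R1)
|SC outcomes| = 9

thr0.R0=0 thr0.R1=0 thr2.R0=0 thr2.R1=0
thr0.R0=0 thr0.R1=0 thr2.R0=0 thr2.R1=1
thr0.R0=0 thr0.R1=0 thr2.R0=1 thr2.R1=1
thr0.R0=0 thr0.R1=1 thr2.R0=0 thr2.R1=0
thr0.R0=0 thr0.R1=1 thr2.R0=0 thr2.R1=1
thr0.R0=0 thr0.R1=1 thr2.R0=1 thr2.R1=1
thr0.R0=1 thr0.R1=1 thr2.R0=0 thr2.R1=0
thr0.R0=1 thr0.R1=1 thr2.R0=0 thr2.R1=1
thr0.R0=1 thr0.R1=1 thr2.R0=1 thr2.R1=1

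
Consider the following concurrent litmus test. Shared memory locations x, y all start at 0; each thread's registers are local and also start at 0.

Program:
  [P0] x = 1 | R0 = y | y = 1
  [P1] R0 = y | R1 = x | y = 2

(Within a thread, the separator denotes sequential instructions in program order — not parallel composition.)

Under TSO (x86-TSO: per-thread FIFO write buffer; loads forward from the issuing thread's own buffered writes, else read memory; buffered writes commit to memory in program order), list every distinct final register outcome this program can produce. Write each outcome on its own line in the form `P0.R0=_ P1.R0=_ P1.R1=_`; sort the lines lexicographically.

outcome vector order: (P0.R0,P1.R0,P1.R1)
|TSO outcomes| = 5

P0.R0=0 P1.R0=0 P1.R1=0
P0.R0=0 P1.R0=0 P1.R1=1
P0.R0=0 P1.R0=1 P1.R1=1
P0.R0=2 P1.R0=0 P1.R1=0
P0.R0=2 P1.R0=0 P1.R1=1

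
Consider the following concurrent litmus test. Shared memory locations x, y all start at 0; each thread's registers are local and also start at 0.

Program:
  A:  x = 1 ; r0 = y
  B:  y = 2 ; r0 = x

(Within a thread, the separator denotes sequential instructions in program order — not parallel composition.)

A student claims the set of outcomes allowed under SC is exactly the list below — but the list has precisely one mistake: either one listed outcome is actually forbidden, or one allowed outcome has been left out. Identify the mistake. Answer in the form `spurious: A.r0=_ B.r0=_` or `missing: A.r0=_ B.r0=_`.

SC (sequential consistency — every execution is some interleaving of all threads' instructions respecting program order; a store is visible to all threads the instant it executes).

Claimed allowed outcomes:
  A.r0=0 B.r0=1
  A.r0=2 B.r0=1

missing: A.r0=2 B.r0=0

outcome vector order: (A.r0,B.r0)
[SC] allowed = {0/1, 2/0, 2/1}
SC∖claimed = {2/0}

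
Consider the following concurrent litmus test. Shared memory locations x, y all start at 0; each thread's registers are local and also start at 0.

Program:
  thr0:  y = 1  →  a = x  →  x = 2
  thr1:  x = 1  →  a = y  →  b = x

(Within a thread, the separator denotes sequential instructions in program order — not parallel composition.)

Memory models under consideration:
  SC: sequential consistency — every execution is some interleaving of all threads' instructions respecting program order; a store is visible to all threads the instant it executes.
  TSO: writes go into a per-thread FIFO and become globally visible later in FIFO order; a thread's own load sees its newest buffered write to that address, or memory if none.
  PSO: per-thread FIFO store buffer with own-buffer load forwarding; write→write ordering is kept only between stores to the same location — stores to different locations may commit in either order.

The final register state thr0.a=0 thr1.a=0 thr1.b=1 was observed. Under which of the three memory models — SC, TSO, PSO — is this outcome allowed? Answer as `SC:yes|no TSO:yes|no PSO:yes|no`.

outcome vector order: (thr0.a,thr1.a,thr1.b)
SC (6): 0/1/1 0/1/2 1/0/1 1/0/2 1/1/1 1/1/2
TSO (8): 0/0/1 0/0/2 0/1/1 0/1/2 1/0/1 1/0/2 1/1/1 1/1/2
PSO (8): 0/0/1 0/0/2 0/1/1 0/1/2 1/0/1 1/0/2 1/1/1 1/1/2
target 0/0/1 ∈ {TSO,PSO}

SC:no TSO:yes PSO:yes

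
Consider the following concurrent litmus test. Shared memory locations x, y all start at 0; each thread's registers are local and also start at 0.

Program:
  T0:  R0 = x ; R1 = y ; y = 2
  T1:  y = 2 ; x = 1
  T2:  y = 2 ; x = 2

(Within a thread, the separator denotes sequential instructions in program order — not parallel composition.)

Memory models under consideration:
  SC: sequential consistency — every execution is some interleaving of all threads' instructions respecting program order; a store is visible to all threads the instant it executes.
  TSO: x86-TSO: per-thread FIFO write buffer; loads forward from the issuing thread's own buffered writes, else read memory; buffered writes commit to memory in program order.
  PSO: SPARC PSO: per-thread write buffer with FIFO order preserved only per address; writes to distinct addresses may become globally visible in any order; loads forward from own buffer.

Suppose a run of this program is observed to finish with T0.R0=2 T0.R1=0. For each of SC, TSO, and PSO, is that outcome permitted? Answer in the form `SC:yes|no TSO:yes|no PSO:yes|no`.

outcome vector order: (T0.R0,T0.R1)
SC: 4 outcomes — {00, 02, 12, 22}
TSO: 4 outcomes — {00, 02, 12, 22}
PSO: 6 outcomes — {00, 02, 10, 12, 20, 22}
target 20 ∈ {PSO}

SC:no TSO:no PSO:yes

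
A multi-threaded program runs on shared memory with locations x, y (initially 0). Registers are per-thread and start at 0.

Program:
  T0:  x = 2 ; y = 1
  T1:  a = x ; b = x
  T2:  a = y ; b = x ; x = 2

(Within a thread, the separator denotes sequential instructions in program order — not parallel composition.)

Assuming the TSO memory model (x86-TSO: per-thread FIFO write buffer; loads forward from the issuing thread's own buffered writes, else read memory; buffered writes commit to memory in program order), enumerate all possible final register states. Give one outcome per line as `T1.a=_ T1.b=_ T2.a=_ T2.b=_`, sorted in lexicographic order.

outcome vector order: (T1.a,T1.b,T2.a,T2.b)
|TSO outcomes| = 9

T1.a=0 T1.b=0 T2.a=0 T2.b=0
T1.a=0 T1.b=0 T2.a=0 T2.b=2
T1.a=0 T1.b=0 T2.a=1 T2.b=2
T1.a=0 T1.b=2 T2.a=0 T2.b=0
T1.a=0 T1.b=2 T2.a=0 T2.b=2
T1.a=0 T1.b=2 T2.a=1 T2.b=2
T1.a=2 T1.b=2 T2.a=0 T2.b=0
T1.a=2 T1.b=2 T2.a=0 T2.b=2
T1.a=2 T1.b=2 T2.a=1 T2.b=2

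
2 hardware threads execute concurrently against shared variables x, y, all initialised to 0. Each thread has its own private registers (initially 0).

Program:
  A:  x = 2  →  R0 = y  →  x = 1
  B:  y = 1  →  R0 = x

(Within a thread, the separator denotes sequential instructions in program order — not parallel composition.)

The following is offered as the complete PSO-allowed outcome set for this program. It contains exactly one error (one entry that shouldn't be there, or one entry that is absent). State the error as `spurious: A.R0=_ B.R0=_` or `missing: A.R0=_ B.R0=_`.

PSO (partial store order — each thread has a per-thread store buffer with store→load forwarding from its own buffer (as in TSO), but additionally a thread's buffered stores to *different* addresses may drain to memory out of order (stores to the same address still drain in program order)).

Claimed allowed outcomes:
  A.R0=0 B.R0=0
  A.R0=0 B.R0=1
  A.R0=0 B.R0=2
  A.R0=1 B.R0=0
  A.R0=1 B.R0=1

missing: A.R0=1 B.R0=2

outcome vector order: (A.R0,B.R0)
PSO: 6 outcomes — {<0 0>; <0 1>; <0 2>; <1 0>; <1 1>; <1 2>}
PSO∖claimed = {<1 2>}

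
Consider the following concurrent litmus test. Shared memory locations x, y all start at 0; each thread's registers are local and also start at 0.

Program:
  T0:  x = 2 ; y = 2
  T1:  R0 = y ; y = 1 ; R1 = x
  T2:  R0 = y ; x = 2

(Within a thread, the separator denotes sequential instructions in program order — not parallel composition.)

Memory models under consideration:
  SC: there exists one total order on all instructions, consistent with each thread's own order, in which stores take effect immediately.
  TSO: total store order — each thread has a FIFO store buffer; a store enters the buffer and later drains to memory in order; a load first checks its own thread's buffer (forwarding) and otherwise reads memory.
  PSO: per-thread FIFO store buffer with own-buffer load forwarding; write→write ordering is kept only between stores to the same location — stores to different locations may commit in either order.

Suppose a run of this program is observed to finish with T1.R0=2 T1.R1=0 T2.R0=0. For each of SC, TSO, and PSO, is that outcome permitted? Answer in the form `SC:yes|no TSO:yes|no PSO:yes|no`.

SC:no TSO:no PSO:yes

outcome vector order: (T1.R0,T1.R1,T2.R0)
SC: 9 outcomes — {(0,0,0), (0,0,1), (0,0,2), (0,2,0), (0,2,1), (0,2,2), (2,2,0), (2,2,1), (2,2,2)}
TSO: 9 outcomes — {(0,0,0), (0,0,1), (0,0,2), (0,2,0), (0,2,1), (0,2,2), (2,2,0), (2,2,1), (2,2,2)}
PSO: 12 outcomes — {(0,0,0), (0,0,1), (0,0,2), (0,2,0), (0,2,1), (0,2,2), (2,0,0), (2,0,1), (2,0,2), (2,2,0), (2,2,1), (2,2,2)}
target (2,0,0) ∈ {PSO}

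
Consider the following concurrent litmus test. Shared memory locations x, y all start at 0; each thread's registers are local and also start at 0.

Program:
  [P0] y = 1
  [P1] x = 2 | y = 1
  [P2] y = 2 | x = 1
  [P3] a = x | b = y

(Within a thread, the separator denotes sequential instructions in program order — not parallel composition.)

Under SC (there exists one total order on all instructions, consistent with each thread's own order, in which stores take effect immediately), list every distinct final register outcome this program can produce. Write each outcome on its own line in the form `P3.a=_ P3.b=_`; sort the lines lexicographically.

outcome vector order: (P3.a,P3.b)
|SC outcomes| = 8

P3.a=0 P3.b=0
P3.a=0 P3.b=1
P3.a=0 P3.b=2
P3.a=1 P3.b=1
P3.a=1 P3.b=2
P3.a=2 P3.b=0
P3.a=2 P3.b=1
P3.a=2 P3.b=2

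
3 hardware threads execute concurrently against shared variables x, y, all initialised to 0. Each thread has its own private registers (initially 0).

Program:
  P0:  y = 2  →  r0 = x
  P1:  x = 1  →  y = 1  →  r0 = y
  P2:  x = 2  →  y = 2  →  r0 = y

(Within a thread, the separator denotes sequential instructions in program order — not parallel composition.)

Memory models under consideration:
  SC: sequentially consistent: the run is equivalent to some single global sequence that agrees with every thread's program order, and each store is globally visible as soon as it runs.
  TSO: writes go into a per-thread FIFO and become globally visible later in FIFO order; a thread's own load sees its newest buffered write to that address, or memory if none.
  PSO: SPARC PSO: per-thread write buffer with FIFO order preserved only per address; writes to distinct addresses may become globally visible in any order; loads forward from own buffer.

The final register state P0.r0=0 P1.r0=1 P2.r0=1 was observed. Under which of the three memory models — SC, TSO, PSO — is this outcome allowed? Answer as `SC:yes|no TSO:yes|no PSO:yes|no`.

outcome vector order: (P0.r0,P1.r0,P2.r0)
[SC] allowed = {011 012 022 111 112 121 122 211 212 221 222}
[TSO] allowed = {011 012 021 022 111 112 121 122 211 212 221 222}
[PSO] allowed = {011 012 021 022 111 112 121 122 211 212 221 222}
target 011 ∈ {SC,TSO,PSO}

SC:yes TSO:yes PSO:yes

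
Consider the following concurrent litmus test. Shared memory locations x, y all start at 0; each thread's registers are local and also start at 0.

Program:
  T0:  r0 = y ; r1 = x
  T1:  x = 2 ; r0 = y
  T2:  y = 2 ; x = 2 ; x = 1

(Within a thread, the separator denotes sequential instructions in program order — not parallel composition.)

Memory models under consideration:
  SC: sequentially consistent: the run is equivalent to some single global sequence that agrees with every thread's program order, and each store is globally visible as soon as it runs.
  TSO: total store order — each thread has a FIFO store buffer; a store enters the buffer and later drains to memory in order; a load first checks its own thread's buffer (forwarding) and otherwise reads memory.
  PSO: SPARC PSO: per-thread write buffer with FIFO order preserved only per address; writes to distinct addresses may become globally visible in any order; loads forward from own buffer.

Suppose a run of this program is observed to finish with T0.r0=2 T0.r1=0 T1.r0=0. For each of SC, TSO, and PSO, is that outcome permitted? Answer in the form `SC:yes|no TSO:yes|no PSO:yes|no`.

SC:no TSO:yes PSO:yes

outcome vector order: (T0.r0,T0.r1,T1.r0)
[SC] allowed = {(0,0,0); (0,0,2); (0,1,0); (0,1,2); (0,2,0); (0,2,2); (2,0,2); (2,1,0); (2,1,2); (2,2,0); (2,2,2)}
[TSO] allowed = {(0,0,0); (0,0,2); (0,1,0); (0,1,2); (0,2,0); (0,2,2); (2,0,0); (2,0,2); (2,1,0); (2,1,2); (2,2,0); (2,2,2)}
[PSO] allowed = {(0,0,0); (0,0,2); (0,1,0); (0,1,2); (0,2,0); (0,2,2); (2,0,0); (2,0,2); (2,1,0); (2,1,2); (2,2,0); (2,2,2)}
target (2,0,0) ∈ {TSO,PSO}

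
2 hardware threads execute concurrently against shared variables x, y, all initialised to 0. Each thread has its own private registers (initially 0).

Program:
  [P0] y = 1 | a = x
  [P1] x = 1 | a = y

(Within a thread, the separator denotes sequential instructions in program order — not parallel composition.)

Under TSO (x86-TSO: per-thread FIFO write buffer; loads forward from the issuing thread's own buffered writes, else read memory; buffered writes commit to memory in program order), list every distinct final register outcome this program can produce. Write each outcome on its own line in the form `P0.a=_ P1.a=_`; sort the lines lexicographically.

outcome vector order: (P0.a,P1.a)
|TSO outcomes| = 4

P0.a=0 P1.a=0
P0.a=0 P1.a=1
P0.a=1 P1.a=0
P0.a=1 P1.a=1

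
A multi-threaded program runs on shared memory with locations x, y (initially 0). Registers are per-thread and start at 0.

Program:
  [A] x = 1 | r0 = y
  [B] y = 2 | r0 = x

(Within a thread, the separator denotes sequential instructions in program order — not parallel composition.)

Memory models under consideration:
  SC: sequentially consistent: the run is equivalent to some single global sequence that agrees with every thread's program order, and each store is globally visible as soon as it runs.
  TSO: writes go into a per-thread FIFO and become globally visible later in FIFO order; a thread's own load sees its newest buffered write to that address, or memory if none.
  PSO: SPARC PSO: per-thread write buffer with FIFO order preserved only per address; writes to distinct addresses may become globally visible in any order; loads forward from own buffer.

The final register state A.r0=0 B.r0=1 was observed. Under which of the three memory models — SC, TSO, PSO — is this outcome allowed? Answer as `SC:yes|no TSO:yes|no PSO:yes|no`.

outcome vector order: (A.r0,B.r0)
[SC] allowed = {<0 1>, <2 0>, <2 1>}
[TSO] allowed = {<0 0>, <0 1>, <2 0>, <2 1>}
[PSO] allowed = {<0 0>, <0 1>, <2 0>, <2 1>}
target <0 1> ∈ {SC,TSO,PSO}

SC:yes TSO:yes PSO:yes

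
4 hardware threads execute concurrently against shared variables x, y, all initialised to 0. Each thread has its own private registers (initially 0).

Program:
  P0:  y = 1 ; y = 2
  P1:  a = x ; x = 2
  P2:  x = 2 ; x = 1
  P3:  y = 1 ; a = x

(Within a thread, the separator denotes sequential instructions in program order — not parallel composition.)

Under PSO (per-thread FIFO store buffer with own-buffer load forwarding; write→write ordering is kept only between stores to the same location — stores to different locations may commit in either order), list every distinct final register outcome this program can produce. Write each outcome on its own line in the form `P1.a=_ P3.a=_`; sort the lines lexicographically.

outcome vector order: (P1.a,P3.a)
|PSO outcomes| = 9

P1.a=0 P3.a=0
P1.a=0 P3.a=1
P1.a=0 P3.a=2
P1.a=1 P3.a=0
P1.a=1 P3.a=1
P1.a=1 P3.a=2
P1.a=2 P3.a=0
P1.a=2 P3.a=1
P1.a=2 P3.a=2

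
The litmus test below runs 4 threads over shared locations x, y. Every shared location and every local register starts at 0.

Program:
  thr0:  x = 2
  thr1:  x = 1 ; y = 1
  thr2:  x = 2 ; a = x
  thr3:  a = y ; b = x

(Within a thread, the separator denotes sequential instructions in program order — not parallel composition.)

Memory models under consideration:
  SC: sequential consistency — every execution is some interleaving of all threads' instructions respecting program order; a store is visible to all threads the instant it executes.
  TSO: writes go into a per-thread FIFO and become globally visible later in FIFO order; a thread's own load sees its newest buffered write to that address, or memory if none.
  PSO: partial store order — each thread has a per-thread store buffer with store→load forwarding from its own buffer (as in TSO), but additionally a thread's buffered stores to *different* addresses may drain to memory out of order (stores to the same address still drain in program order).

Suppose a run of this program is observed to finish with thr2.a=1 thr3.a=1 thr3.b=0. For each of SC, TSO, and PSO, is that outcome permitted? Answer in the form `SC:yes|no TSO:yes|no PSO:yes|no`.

SC:no TSO:no PSO:yes

outcome vector order: (thr2.a,thr3.a,thr3.b)
[SC] allowed = {(1,0,0), (1,0,1), (1,0,2), (1,1,1), (1,1,2), (2,0,0), (2,0,1), (2,0,2), (2,1,1), (2,1,2)}
[TSO] allowed = {(1,0,0), (1,0,1), (1,0,2), (1,1,1), (1,1,2), (2,0,0), (2,0,1), (2,0,2), (2,1,1), (2,1,2)}
[PSO] allowed = {(1,0,0), (1,0,1), (1,0,2), (1,1,0), (1,1,1), (1,1,2), (2,0,0), (2,0,1), (2,0,2), (2,1,0), (2,1,1), (2,1,2)}
target (1,1,0) ∈ {PSO}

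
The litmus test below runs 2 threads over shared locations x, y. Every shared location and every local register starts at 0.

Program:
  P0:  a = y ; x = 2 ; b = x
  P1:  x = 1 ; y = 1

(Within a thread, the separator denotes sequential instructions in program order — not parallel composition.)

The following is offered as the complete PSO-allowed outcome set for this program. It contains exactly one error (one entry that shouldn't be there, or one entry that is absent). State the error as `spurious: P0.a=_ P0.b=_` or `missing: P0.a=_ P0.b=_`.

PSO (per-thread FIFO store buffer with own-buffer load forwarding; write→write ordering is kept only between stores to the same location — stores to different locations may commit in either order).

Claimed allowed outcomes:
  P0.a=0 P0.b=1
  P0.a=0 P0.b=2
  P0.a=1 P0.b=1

missing: P0.a=1 P0.b=2

outcome vector order: (P0.a,P0.b)
PSO (4): (0,1); (0,2); (1,1); (1,2)
PSO∖claimed = {(1,2)}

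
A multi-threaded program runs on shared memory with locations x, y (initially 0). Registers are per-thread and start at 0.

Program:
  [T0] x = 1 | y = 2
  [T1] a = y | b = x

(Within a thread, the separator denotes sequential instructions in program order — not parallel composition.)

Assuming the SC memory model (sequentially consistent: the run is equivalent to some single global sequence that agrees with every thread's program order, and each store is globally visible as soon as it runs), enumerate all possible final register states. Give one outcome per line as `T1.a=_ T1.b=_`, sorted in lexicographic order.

outcome vector order: (T1.a,T1.b)
|SC outcomes| = 3

T1.a=0 T1.b=0
T1.a=0 T1.b=1
T1.a=2 T1.b=1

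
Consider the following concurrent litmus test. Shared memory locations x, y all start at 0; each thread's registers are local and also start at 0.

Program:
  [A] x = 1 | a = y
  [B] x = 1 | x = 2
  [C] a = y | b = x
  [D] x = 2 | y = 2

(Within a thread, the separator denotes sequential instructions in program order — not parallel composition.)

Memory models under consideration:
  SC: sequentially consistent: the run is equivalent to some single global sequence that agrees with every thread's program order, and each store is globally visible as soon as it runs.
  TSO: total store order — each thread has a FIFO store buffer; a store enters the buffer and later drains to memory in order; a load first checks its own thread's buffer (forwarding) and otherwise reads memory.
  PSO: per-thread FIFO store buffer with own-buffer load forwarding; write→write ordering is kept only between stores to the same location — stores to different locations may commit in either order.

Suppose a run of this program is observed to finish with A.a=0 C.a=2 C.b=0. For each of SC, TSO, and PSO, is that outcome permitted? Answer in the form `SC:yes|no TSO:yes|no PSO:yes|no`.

outcome vector order: (A.a,C.a,C.b)
[SC] allowed = {(0,0,0); (0,0,1); (0,0,2); (0,2,1); (0,2,2); (2,0,0); (2,0,1); (2,0,2); (2,2,1); (2,2,2)}
[TSO] allowed = {(0,0,0); (0,0,1); (0,0,2); (0,2,1); (0,2,2); (2,0,0); (2,0,1); (2,0,2); (2,2,1); (2,2,2)}
[PSO] allowed = {(0,0,0); (0,0,1); (0,0,2); (0,2,0); (0,2,1); (0,2,2); (2,0,0); (2,0,1); (2,0,2); (2,2,0); (2,2,1); (2,2,2)}
target (0,2,0) ∈ {PSO}

SC:no TSO:no PSO:yes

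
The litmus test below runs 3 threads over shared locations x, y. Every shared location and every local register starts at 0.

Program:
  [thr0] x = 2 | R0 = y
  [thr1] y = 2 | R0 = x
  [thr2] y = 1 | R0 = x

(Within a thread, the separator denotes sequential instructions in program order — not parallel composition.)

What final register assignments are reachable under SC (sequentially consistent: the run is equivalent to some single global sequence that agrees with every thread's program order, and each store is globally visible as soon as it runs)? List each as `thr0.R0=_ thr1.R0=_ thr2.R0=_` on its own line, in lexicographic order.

thr0.R0=0 thr1.R0=2 thr2.R0=2
thr0.R0=1 thr1.R0=0 thr2.R0=0
thr0.R0=1 thr1.R0=0 thr2.R0=2
thr0.R0=1 thr1.R0=2 thr2.R0=0
thr0.R0=1 thr1.R0=2 thr2.R0=2
thr0.R0=2 thr1.R0=0 thr2.R0=0
thr0.R0=2 thr1.R0=0 thr2.R0=2
thr0.R0=2 thr1.R0=2 thr2.R0=0
thr0.R0=2 thr1.R0=2 thr2.R0=2

outcome vector order: (thr0.R0,thr1.R0,thr2.R0)
|SC outcomes| = 9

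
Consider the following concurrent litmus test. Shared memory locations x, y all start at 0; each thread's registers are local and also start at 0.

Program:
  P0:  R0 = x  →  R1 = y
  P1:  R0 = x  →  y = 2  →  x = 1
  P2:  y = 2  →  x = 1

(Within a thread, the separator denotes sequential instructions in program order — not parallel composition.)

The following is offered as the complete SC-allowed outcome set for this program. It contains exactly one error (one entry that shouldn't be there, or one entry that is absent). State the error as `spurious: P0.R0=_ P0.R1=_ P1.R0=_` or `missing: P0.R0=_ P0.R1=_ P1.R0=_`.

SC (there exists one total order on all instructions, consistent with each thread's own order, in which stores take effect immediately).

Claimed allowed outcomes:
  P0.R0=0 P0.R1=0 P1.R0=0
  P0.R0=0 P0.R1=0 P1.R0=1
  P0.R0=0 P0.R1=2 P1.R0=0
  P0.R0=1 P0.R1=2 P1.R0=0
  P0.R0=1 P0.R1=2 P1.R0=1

missing: P0.R0=0 P0.R1=2 P1.R0=1

outcome vector order: (P0.R0,P0.R1,P1.R0)
SC: 6 outcomes — {(0,0,0) (0,0,1) (0,2,0) (0,2,1) (1,2,0) (1,2,1)}
SC∖claimed = {(0,2,1)}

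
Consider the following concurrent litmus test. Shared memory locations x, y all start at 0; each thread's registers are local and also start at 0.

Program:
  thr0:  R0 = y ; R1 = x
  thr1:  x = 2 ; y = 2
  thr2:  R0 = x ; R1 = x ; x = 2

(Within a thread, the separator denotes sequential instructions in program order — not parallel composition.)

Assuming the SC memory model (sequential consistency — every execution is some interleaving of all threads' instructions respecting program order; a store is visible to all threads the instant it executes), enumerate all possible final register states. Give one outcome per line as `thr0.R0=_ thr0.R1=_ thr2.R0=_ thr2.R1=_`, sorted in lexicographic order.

thr0.R0=0 thr0.R1=0 thr2.R0=0 thr2.R1=0
thr0.R0=0 thr0.R1=0 thr2.R0=0 thr2.R1=2
thr0.R0=0 thr0.R1=0 thr2.R0=2 thr2.R1=2
thr0.R0=0 thr0.R1=2 thr2.R0=0 thr2.R1=0
thr0.R0=0 thr0.R1=2 thr2.R0=0 thr2.R1=2
thr0.R0=0 thr0.R1=2 thr2.R0=2 thr2.R1=2
thr0.R0=2 thr0.R1=2 thr2.R0=0 thr2.R1=0
thr0.R0=2 thr0.R1=2 thr2.R0=0 thr2.R1=2
thr0.R0=2 thr0.R1=2 thr2.R0=2 thr2.R1=2

outcome vector order: (thr0.R0,thr0.R1,thr2.R0,thr2.R1)
|SC outcomes| = 9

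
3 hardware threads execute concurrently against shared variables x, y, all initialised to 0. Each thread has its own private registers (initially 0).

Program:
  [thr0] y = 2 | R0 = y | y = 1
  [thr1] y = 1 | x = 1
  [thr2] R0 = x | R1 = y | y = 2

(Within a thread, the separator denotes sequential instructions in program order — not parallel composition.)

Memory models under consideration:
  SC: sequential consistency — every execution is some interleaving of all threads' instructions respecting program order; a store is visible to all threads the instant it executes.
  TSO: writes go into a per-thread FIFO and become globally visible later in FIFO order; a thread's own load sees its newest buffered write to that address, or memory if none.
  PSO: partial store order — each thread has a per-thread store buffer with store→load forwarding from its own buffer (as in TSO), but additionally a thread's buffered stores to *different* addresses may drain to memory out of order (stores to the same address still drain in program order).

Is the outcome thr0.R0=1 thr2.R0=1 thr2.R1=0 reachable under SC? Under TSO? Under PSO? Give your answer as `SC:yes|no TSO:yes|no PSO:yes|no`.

SC:no TSO:no PSO:yes

outcome vector order: (thr0.R0,thr2.R0,thr2.R1)
under SC → <1 0 0> <1 0 1> <1 0 2> <1 1 1> <2 0 0> <2 0 1> <2 0 2> <2 1 1> <2 1 2>
under TSO → <1 0 0> <1 0 1> <1 0 2> <1 1 1> <2 0 0> <2 0 1> <2 0 2> <2 1 1> <2 1 2>
under PSO → <1 0 0> <1 0 1> <1 0 2> <1 1 0> <1 1 1> <1 1 2> <2 0 0> <2 0 1> <2 0 2> <2 1 0> <2 1 1> <2 1 2>
target <1 1 0> ∈ {PSO}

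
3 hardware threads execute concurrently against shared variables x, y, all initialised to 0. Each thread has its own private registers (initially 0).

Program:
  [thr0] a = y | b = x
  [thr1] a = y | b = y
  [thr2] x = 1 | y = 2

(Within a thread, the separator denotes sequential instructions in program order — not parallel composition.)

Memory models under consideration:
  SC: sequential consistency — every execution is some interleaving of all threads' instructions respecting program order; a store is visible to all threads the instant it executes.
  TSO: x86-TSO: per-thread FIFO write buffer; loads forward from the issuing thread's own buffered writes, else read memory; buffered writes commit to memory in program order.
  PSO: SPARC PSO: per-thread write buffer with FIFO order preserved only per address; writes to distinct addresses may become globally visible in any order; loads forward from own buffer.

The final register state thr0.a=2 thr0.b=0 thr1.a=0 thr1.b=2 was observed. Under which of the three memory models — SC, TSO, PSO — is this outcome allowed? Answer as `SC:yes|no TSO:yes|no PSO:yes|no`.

SC:no TSO:no PSO:yes

outcome vector order: (thr0.a,thr0.b,thr1.a,thr1.b)
SC: 9 outcomes — {(0,0,0,0), (0,0,0,2), (0,0,2,2), (0,1,0,0), (0,1,0,2), (0,1,2,2), (2,1,0,0), (2,1,0,2), (2,1,2,2)}
TSO: 9 outcomes — {(0,0,0,0), (0,0,0,2), (0,0,2,2), (0,1,0,0), (0,1,0,2), (0,1,2,2), (2,1,0,0), (2,1,0,2), (2,1,2,2)}
PSO: 12 outcomes — {(0,0,0,0), (0,0,0,2), (0,0,2,2), (0,1,0,0), (0,1,0,2), (0,1,2,2), (2,0,0,0), (2,0,0,2), (2,0,2,2), (2,1,0,0), (2,1,0,2), (2,1,2,2)}
target (2,0,0,2) ∈ {PSO}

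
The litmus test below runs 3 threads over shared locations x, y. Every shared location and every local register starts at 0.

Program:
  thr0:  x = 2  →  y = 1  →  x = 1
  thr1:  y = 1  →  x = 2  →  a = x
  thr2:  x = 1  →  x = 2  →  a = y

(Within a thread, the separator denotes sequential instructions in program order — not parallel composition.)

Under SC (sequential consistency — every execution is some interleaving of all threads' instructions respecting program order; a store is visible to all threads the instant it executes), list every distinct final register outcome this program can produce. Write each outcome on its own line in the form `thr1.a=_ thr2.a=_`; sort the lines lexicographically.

thr1.a=1 thr2.a=0
thr1.a=1 thr2.a=1
thr1.a=2 thr2.a=0
thr1.a=2 thr2.a=1

outcome vector order: (thr1.a,thr2.a)
|SC outcomes| = 4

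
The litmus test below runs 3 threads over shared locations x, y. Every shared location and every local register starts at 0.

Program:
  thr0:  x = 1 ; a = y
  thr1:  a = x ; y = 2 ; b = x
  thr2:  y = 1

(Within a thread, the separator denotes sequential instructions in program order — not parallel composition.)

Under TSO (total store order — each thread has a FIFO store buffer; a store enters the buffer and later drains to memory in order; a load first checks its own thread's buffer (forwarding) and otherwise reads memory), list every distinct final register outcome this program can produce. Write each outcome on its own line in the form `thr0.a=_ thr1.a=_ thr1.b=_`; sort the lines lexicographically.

outcome vector order: (thr0.a,thr1.a,thr1.b)
|TSO outcomes| = 9

thr0.a=0 thr1.a=0 thr1.b=0
thr0.a=0 thr1.a=0 thr1.b=1
thr0.a=0 thr1.a=1 thr1.b=1
thr0.a=1 thr1.a=0 thr1.b=0
thr0.a=1 thr1.a=0 thr1.b=1
thr0.a=1 thr1.a=1 thr1.b=1
thr0.a=2 thr1.a=0 thr1.b=0
thr0.a=2 thr1.a=0 thr1.b=1
thr0.a=2 thr1.a=1 thr1.b=1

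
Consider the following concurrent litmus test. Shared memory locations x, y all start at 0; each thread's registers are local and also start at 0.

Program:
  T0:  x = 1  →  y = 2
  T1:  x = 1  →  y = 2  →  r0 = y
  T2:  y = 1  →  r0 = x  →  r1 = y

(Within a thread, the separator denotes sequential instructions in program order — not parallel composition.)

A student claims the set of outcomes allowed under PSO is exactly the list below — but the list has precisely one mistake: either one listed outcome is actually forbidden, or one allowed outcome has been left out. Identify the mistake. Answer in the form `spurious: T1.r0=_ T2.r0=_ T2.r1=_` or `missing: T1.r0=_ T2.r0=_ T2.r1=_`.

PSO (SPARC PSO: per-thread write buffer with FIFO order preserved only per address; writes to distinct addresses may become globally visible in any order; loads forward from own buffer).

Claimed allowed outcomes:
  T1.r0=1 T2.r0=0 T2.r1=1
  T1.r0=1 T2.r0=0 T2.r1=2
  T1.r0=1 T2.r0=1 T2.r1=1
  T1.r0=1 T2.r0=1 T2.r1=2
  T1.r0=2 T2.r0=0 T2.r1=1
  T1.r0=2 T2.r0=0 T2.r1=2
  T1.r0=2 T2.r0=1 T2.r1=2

outcome vector order: (T1.r0,T2.r0,T2.r1)
PSO: 8 outcomes — {1/0/1, 1/0/2, 1/1/1, 1/1/2, 2/0/1, 2/0/2, 2/1/1, 2/1/2}
PSO∖claimed = {2/1/1}

missing: T1.r0=2 T2.r0=1 T2.r1=1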